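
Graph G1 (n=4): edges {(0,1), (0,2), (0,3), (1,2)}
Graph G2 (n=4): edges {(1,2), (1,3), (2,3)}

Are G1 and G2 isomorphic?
No, not isomorphic

The graphs are NOT isomorphic.

Connected components of G1: 1 component(s) with vertex sets [[0, 1, 2, 3]], sizes [4].
Connected components of G2: 2 component(s) with vertex sets [[0], [1, 2, 3]], sizes [1, 3].
The number of connected components (and the multiset of component sizes) is an isomorphism invariant — an isomorphism maps each component of G1 bijectively onto a component of G2. Since G1 has 1 component(s) and G2 has 2, they cannot be isomorphic.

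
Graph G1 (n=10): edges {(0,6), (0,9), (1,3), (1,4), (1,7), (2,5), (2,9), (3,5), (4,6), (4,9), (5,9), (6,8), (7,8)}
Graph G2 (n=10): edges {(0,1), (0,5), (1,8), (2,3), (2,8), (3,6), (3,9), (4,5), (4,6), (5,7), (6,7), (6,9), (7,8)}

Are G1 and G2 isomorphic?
Yes, isomorphic

The graphs are isomorphic.
One valid mapping φ: V(G1) → V(G2): 0→4, 1→8, 2→9, 3→2, 4→7, 5→3, 6→5, 7→1, 8→0, 9→6

Verify φ preserves adjacency — for each edge of G1, its image is an edge of G2:
  (0,6) → (φ(0),φ(6)) = (4,5) ∈ E(G2) ✓
  (0,9) → (φ(0),φ(9)) = (4,6) ∈ E(G2) ✓
  (1,3) → (φ(1),φ(3)) = (2,8) ∈ E(G2) ✓
  (1,4) → (φ(1),φ(4)) = (7,8) ∈ E(G2) ✓
  (1,7) → (φ(1),φ(7)) = (1,8) ∈ E(G2) ✓
  (2,5) → (φ(2),φ(5)) = (3,9) ∈ E(G2) ✓
  (2,9) → (φ(2),φ(9)) = (6,9) ∈ E(G2) ✓
  (3,5) → (φ(3),φ(5)) = (2,3) ∈ E(G2) ✓
  (4,6) → (φ(4),φ(6)) = (5,7) ∈ E(G2) ✓
  (4,9) → (φ(4),φ(9)) = (6,7) ∈ E(G2) ✓
  (5,9) → (φ(5),φ(9)) = (3,6) ∈ E(G2) ✓
  (6,8) → (φ(6),φ(8)) = (0,5) ∈ E(G2) ✓
  (7,8) → (φ(7),φ(8)) = (0,1) ∈ E(G2) ✓
All 13 edges of G1 map to edges of G2, and |E(G1)| = |E(G2)| = 13, so φ is a bijection on edges as well as vertices. Hence G1 ≅ G2.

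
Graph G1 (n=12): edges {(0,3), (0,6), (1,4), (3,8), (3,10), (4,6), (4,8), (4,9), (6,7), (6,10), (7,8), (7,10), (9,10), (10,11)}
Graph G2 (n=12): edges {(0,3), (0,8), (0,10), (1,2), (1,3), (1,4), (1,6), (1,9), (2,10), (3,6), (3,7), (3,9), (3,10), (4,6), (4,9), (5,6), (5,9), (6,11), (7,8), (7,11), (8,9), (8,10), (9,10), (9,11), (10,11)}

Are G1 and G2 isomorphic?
No, not isomorphic

The graphs are NOT isomorphic.

Connected components of G1: 3 component(s) with vertex sets [[2], [5], [0, 1, 3, 4, 6, 7, 8, 9, 10, 11]], sizes [1, 1, 10].
Connected components of G2: 1 component(s) with vertex sets [[0, 1, 2, 3, 4, 5, 6, 7, 8, 9, 10, 11]], sizes [12].
The number of connected components (and the multiset of component sizes) is an isomorphism invariant — an isomorphism maps each component of G1 bijectively onto a component of G2. Since G1 has 3 component(s) and G2 has 1, they cannot be isomorphic.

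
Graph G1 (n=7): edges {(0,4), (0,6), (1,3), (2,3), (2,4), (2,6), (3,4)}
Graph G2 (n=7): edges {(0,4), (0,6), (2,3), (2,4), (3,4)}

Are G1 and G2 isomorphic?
No, not isomorphic

The graphs are NOT isomorphic.

Counting edges: G1 has 7 edge(s); G2 has 5 edge(s).
Edge count is an isomorphism invariant (a bijection on vertices induces a bijection on edges), so differing edge counts rule out isomorphism.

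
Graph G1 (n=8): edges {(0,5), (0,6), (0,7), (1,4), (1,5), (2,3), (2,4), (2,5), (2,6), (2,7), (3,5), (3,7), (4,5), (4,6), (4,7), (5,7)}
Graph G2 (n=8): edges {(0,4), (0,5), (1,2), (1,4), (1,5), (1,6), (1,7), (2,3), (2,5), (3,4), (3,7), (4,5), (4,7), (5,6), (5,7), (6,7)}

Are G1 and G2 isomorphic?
Yes, isomorphic

The graphs are isomorphic.
One valid mapping φ: V(G1) → V(G2): 0→2, 1→0, 2→7, 3→6, 4→4, 5→5, 6→3, 7→1

Verify φ preserves adjacency — for each edge of G1, its image is an edge of G2:
  (0,5) → (φ(0),φ(5)) = (2,5) ∈ E(G2) ✓
  (0,6) → (φ(0),φ(6)) = (2,3) ∈ E(G2) ✓
  (0,7) → (φ(0),φ(7)) = (1,2) ∈ E(G2) ✓
  (1,4) → (φ(1),φ(4)) = (0,4) ∈ E(G2) ✓
  (1,5) → (φ(1),φ(5)) = (0,5) ∈ E(G2) ✓
  (2,3) → (φ(2),φ(3)) = (6,7) ∈ E(G2) ✓
  (2,4) → (φ(2),φ(4)) = (4,7) ∈ E(G2) ✓
  (2,5) → (φ(2),φ(5)) = (5,7) ∈ E(G2) ✓
  (2,6) → (φ(2),φ(6)) = (3,7) ∈ E(G2) ✓
  (2,7) → (φ(2),φ(7)) = (1,7) ∈ E(G2) ✓
  (3,5) → (φ(3),φ(5)) = (5,6) ∈ E(G2) ✓
  (3,7) → (φ(3),φ(7)) = (1,6) ∈ E(G2) ✓
  (4,5) → (φ(4),φ(5)) = (4,5) ∈ E(G2) ✓
  (4,6) → (φ(4),φ(6)) = (3,4) ∈ E(G2) ✓
  (4,7) → (φ(4),φ(7)) = (1,4) ∈ E(G2) ✓
  (5,7) → (φ(5),φ(7)) = (1,5) ∈ E(G2) ✓
All 16 edges of G1 map to edges of G2, and |E(G1)| = |E(G2)| = 16, so φ is a bijection on edges as well as vertices. Hence G1 ≅ G2.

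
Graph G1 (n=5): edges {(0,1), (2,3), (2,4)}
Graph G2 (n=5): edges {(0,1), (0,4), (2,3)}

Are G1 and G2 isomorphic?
Yes, isomorphic

The graphs are isomorphic.
One valid mapping φ: V(G1) → V(G2): 0→3, 1→2, 2→0, 3→1, 4→4

Verify φ preserves adjacency — for each edge of G1, its image is an edge of G2:
  (0,1) → (φ(0),φ(1)) = (2,3) ∈ E(G2) ✓
  (2,3) → (φ(2),φ(3)) = (0,1) ∈ E(G2) ✓
  (2,4) → (φ(2),φ(4)) = (0,4) ∈ E(G2) ✓
All 3 edges of G1 map to edges of G2, and |E(G1)| = |E(G2)| = 3, so φ is a bijection on edges as well as vertices. Hence G1 ≅ G2.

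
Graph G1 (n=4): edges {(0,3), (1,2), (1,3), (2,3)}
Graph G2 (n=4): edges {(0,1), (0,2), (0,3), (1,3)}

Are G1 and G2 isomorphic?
Yes, isomorphic

The graphs are isomorphic.
One valid mapping φ: V(G1) → V(G2): 0→2, 1→3, 2→1, 3→0

Verify φ preserves adjacency — for each edge of G1, its image is an edge of G2:
  (0,3) → (φ(0),φ(3)) = (0,2) ∈ E(G2) ✓
  (1,2) → (φ(1),φ(2)) = (1,3) ∈ E(G2) ✓
  (1,3) → (φ(1),φ(3)) = (0,3) ∈ E(G2) ✓
  (2,3) → (φ(2),φ(3)) = (0,1) ∈ E(G2) ✓
All 4 edges of G1 map to edges of G2, and |E(G1)| = |E(G2)| = 4, so φ is a bijection on edges as well as vertices. Hence G1 ≅ G2.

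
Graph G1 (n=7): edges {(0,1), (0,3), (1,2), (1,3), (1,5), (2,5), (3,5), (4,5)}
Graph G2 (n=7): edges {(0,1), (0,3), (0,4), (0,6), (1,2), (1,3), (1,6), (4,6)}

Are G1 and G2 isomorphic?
Yes, isomorphic

The graphs are isomorphic.
One valid mapping φ: V(G1) → V(G2): 0→4, 1→0, 2→3, 3→6, 4→2, 5→1, 6→5

Verify φ preserves adjacency — for each edge of G1, its image is an edge of G2:
  (0,1) → (φ(0),φ(1)) = (0,4) ∈ E(G2) ✓
  (0,3) → (φ(0),φ(3)) = (4,6) ∈ E(G2) ✓
  (1,2) → (φ(1),φ(2)) = (0,3) ∈ E(G2) ✓
  (1,3) → (φ(1),φ(3)) = (0,6) ∈ E(G2) ✓
  (1,5) → (φ(1),φ(5)) = (0,1) ∈ E(G2) ✓
  (2,5) → (φ(2),φ(5)) = (1,3) ∈ E(G2) ✓
  (3,5) → (φ(3),φ(5)) = (1,6) ∈ E(G2) ✓
  (4,5) → (φ(4),φ(5)) = (1,2) ∈ E(G2) ✓
All 8 edges of G1 map to edges of G2, and |E(G1)| = |E(G2)| = 8, so φ is a bijection on edges as well as vertices. Hence G1 ≅ G2.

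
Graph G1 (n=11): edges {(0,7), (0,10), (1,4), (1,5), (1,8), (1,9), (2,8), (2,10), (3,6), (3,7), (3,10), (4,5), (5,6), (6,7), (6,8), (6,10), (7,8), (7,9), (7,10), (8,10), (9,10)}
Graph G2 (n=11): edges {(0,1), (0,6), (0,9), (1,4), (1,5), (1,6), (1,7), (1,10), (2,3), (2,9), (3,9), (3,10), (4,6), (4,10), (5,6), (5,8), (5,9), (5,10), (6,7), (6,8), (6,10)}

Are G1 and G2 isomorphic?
Yes, isomorphic

The graphs are isomorphic.
One valid mapping φ: V(G1) → V(G2): 0→7, 1→9, 2→8, 3→4, 4→2, 5→3, 6→10, 7→1, 8→5, 9→0, 10→6

Verify φ preserves adjacency — for each edge of G1, its image is an edge of G2:
  (0,7) → (φ(0),φ(7)) = (1,7) ∈ E(G2) ✓
  (0,10) → (φ(0),φ(10)) = (6,7) ∈ E(G2) ✓
  (1,4) → (φ(1),φ(4)) = (2,9) ∈ E(G2) ✓
  (1,5) → (φ(1),φ(5)) = (3,9) ∈ E(G2) ✓
  (1,8) → (φ(1),φ(8)) = (5,9) ∈ E(G2) ✓
  (1,9) → (φ(1),φ(9)) = (0,9) ∈ E(G2) ✓
  (2,8) → (φ(2),φ(8)) = (5,8) ∈ E(G2) ✓
  (2,10) → (φ(2),φ(10)) = (6,8) ∈ E(G2) ✓
  (3,6) → (φ(3),φ(6)) = (4,10) ∈ E(G2) ✓
  (3,7) → (φ(3),φ(7)) = (1,4) ∈ E(G2) ✓
  (3,10) → (φ(3),φ(10)) = (4,6) ∈ E(G2) ✓
  (4,5) → (φ(4),φ(5)) = (2,3) ∈ E(G2) ✓
  (5,6) → (φ(5),φ(6)) = (3,10) ∈ E(G2) ✓
  (6,7) → (φ(6),φ(7)) = (1,10) ∈ E(G2) ✓
  (6,8) → (φ(6),φ(8)) = (5,10) ∈ E(G2) ✓
  (6,10) → (φ(6),φ(10)) = (6,10) ∈ E(G2) ✓
  (7,8) → (φ(7),φ(8)) = (1,5) ∈ E(G2) ✓
  (7,9) → (φ(7),φ(9)) = (0,1) ∈ E(G2) ✓
  (7,10) → (φ(7),φ(10)) = (1,6) ∈ E(G2) ✓
  (8,10) → (φ(8),φ(10)) = (5,6) ∈ E(G2) ✓
  (9,10) → (φ(9),φ(10)) = (0,6) ∈ E(G2) ✓
All 21 edges of G1 map to edges of G2, and |E(G1)| = |E(G2)| = 21, so φ is a bijection on edges as well as vertices. Hence G1 ≅ G2.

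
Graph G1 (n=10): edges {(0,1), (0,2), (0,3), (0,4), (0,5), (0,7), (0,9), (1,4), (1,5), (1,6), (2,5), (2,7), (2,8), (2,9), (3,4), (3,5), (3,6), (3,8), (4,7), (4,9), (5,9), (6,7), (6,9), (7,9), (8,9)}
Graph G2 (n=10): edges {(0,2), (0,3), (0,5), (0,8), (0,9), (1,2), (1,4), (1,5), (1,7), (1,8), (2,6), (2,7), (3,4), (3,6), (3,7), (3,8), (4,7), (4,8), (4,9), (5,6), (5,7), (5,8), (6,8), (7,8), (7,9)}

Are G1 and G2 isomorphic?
Yes, isomorphic

The graphs are isomorphic.
One valid mapping φ: V(G1) → V(G2): 0→8, 1→6, 2→4, 3→0, 4→5, 5→3, 6→2, 7→1, 8→9, 9→7

Verify φ preserves adjacency — for each edge of G1, its image is an edge of G2:
  (0,1) → (φ(0),φ(1)) = (6,8) ∈ E(G2) ✓
  (0,2) → (φ(0),φ(2)) = (4,8) ∈ E(G2) ✓
  (0,3) → (φ(0),φ(3)) = (0,8) ∈ E(G2) ✓
  (0,4) → (φ(0),φ(4)) = (5,8) ∈ E(G2) ✓
  (0,5) → (φ(0),φ(5)) = (3,8) ∈ E(G2) ✓
  (0,7) → (φ(0),φ(7)) = (1,8) ∈ E(G2) ✓
  (0,9) → (φ(0),φ(9)) = (7,8) ∈ E(G2) ✓
  (1,4) → (φ(1),φ(4)) = (5,6) ∈ E(G2) ✓
  (1,5) → (φ(1),φ(5)) = (3,6) ∈ E(G2) ✓
  (1,6) → (φ(1),φ(6)) = (2,6) ∈ E(G2) ✓
  (2,5) → (φ(2),φ(5)) = (3,4) ∈ E(G2) ✓
  (2,7) → (φ(2),φ(7)) = (1,4) ∈ E(G2) ✓
  (2,8) → (φ(2),φ(8)) = (4,9) ∈ E(G2) ✓
  (2,9) → (φ(2),φ(9)) = (4,7) ∈ E(G2) ✓
  (3,4) → (φ(3),φ(4)) = (0,5) ∈ E(G2) ✓
  (3,5) → (φ(3),φ(5)) = (0,3) ∈ E(G2) ✓
  (3,6) → (φ(3),φ(6)) = (0,2) ∈ E(G2) ✓
  (3,8) → (φ(3),φ(8)) = (0,9) ∈ E(G2) ✓
  (4,7) → (φ(4),φ(7)) = (1,5) ∈ E(G2) ✓
  (4,9) → (φ(4),φ(9)) = (5,7) ∈ E(G2) ✓
  (5,9) → (φ(5),φ(9)) = (3,7) ∈ E(G2) ✓
  (6,7) → (φ(6),φ(7)) = (1,2) ∈ E(G2) ✓
  (6,9) → (φ(6),φ(9)) = (2,7) ∈ E(G2) ✓
  (7,9) → (φ(7),φ(9)) = (1,7) ∈ E(G2) ✓
  (8,9) → (φ(8),φ(9)) = (7,9) ∈ E(G2) ✓
All 25 edges of G1 map to edges of G2, and |E(G1)| = |E(G2)| = 25, so φ is a bijection on edges as well as vertices. Hence G1 ≅ G2.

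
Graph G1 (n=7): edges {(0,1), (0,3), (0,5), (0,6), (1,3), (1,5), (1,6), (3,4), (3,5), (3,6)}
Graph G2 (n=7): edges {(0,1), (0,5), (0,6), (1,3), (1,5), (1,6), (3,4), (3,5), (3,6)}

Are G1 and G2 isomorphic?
No, not isomorphic

The graphs are NOT isomorphic.

Counting edges: G1 has 10 edge(s); G2 has 9 edge(s).
Edge count is an isomorphism invariant (a bijection on vertices induces a bijection on edges), so differing edge counts rule out isomorphism.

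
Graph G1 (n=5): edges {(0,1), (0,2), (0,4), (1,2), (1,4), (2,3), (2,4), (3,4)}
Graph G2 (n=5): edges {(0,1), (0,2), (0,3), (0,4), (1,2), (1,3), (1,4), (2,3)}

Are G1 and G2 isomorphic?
Yes, isomorphic

The graphs are isomorphic.
One valid mapping φ: V(G1) → V(G2): 0→3, 1→2, 2→0, 3→4, 4→1

Verify φ preserves adjacency — for each edge of G1, its image is an edge of G2:
  (0,1) → (φ(0),φ(1)) = (2,3) ∈ E(G2) ✓
  (0,2) → (φ(0),φ(2)) = (0,3) ∈ E(G2) ✓
  (0,4) → (φ(0),φ(4)) = (1,3) ∈ E(G2) ✓
  (1,2) → (φ(1),φ(2)) = (0,2) ∈ E(G2) ✓
  (1,4) → (φ(1),φ(4)) = (1,2) ∈ E(G2) ✓
  (2,3) → (φ(2),φ(3)) = (0,4) ∈ E(G2) ✓
  (2,4) → (φ(2),φ(4)) = (0,1) ∈ E(G2) ✓
  (3,4) → (φ(3),φ(4)) = (1,4) ∈ E(G2) ✓
All 8 edges of G1 map to edges of G2, and |E(G1)| = |E(G2)| = 8, so φ is a bijection on edges as well as vertices. Hence G1 ≅ G2.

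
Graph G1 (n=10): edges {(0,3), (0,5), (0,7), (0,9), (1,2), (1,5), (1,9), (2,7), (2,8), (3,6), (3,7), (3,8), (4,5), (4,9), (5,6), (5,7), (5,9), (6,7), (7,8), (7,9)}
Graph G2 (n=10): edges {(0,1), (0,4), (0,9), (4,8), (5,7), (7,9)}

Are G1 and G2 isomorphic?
No, not isomorphic

The graphs are NOT isomorphic.

Connected components of G1: 1 component(s) with vertex sets [[0, 1, 2, 3, 4, 5, 6, 7, 8, 9]], sizes [10].
Connected components of G2: 4 component(s) with vertex sets [[2], [3], [6], [0, 1, 4, 5, 7, 8, 9]], sizes [1, 1, 1, 7].
The number of connected components (and the multiset of component sizes) is an isomorphism invariant — an isomorphism maps each component of G1 bijectively onto a component of G2. Since G1 has 1 component(s) and G2 has 4, they cannot be isomorphic.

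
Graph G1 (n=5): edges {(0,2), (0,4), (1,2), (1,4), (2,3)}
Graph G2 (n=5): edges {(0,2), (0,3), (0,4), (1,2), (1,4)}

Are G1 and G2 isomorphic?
Yes, isomorphic

The graphs are isomorphic.
One valid mapping φ: V(G1) → V(G2): 0→2, 1→4, 2→0, 3→3, 4→1

Verify φ preserves adjacency — for each edge of G1, its image is an edge of G2:
  (0,2) → (φ(0),φ(2)) = (0,2) ∈ E(G2) ✓
  (0,4) → (φ(0),φ(4)) = (1,2) ∈ E(G2) ✓
  (1,2) → (φ(1),φ(2)) = (0,4) ∈ E(G2) ✓
  (1,4) → (φ(1),φ(4)) = (1,4) ∈ E(G2) ✓
  (2,3) → (φ(2),φ(3)) = (0,3) ∈ E(G2) ✓
All 5 edges of G1 map to edges of G2, and |E(G1)| = |E(G2)| = 5, so φ is a bijection on edges as well as vertices. Hence G1 ≅ G2.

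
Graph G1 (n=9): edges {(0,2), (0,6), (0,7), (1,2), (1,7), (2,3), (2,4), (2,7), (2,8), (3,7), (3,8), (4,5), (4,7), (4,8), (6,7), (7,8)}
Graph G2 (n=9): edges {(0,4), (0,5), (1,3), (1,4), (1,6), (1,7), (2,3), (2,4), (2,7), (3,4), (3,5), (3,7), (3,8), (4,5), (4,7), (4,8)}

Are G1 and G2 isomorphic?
Yes, isomorphic

The graphs are isomorphic.
One valid mapping φ: V(G1) → V(G2): 0→5, 1→8, 2→3, 3→2, 4→1, 5→6, 6→0, 7→4, 8→7

Verify φ preserves adjacency — for each edge of G1, its image is an edge of G2:
  (0,2) → (φ(0),φ(2)) = (3,5) ∈ E(G2) ✓
  (0,6) → (φ(0),φ(6)) = (0,5) ∈ E(G2) ✓
  (0,7) → (φ(0),φ(7)) = (4,5) ∈ E(G2) ✓
  (1,2) → (φ(1),φ(2)) = (3,8) ∈ E(G2) ✓
  (1,7) → (φ(1),φ(7)) = (4,8) ∈ E(G2) ✓
  (2,3) → (φ(2),φ(3)) = (2,3) ∈ E(G2) ✓
  (2,4) → (φ(2),φ(4)) = (1,3) ∈ E(G2) ✓
  (2,7) → (φ(2),φ(7)) = (3,4) ∈ E(G2) ✓
  (2,8) → (φ(2),φ(8)) = (3,7) ∈ E(G2) ✓
  (3,7) → (φ(3),φ(7)) = (2,4) ∈ E(G2) ✓
  (3,8) → (φ(3),φ(8)) = (2,7) ∈ E(G2) ✓
  (4,5) → (φ(4),φ(5)) = (1,6) ∈ E(G2) ✓
  (4,7) → (φ(4),φ(7)) = (1,4) ∈ E(G2) ✓
  (4,8) → (φ(4),φ(8)) = (1,7) ∈ E(G2) ✓
  (6,7) → (φ(6),φ(7)) = (0,4) ∈ E(G2) ✓
  (7,8) → (φ(7),φ(8)) = (4,7) ∈ E(G2) ✓
All 16 edges of G1 map to edges of G2, and |E(G1)| = |E(G2)| = 16, so φ is a bijection on edges as well as vertices. Hence G1 ≅ G2.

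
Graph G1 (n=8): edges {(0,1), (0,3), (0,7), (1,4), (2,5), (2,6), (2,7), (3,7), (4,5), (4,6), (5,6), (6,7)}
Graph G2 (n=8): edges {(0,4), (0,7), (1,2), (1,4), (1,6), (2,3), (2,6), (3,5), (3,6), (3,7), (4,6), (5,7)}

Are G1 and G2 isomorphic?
Yes, isomorphic

The graphs are isomorphic.
One valid mapping φ: V(G1) → V(G2): 0→7, 1→0, 2→2, 3→5, 4→4, 5→1, 6→6, 7→3

Verify φ preserves adjacency — for each edge of G1, its image is an edge of G2:
  (0,1) → (φ(0),φ(1)) = (0,7) ∈ E(G2) ✓
  (0,3) → (φ(0),φ(3)) = (5,7) ∈ E(G2) ✓
  (0,7) → (φ(0),φ(7)) = (3,7) ∈ E(G2) ✓
  (1,4) → (φ(1),φ(4)) = (0,4) ∈ E(G2) ✓
  (2,5) → (φ(2),φ(5)) = (1,2) ∈ E(G2) ✓
  (2,6) → (φ(2),φ(6)) = (2,6) ∈ E(G2) ✓
  (2,7) → (φ(2),φ(7)) = (2,3) ∈ E(G2) ✓
  (3,7) → (φ(3),φ(7)) = (3,5) ∈ E(G2) ✓
  (4,5) → (φ(4),φ(5)) = (1,4) ∈ E(G2) ✓
  (4,6) → (φ(4),φ(6)) = (4,6) ∈ E(G2) ✓
  (5,6) → (φ(5),φ(6)) = (1,6) ∈ E(G2) ✓
  (6,7) → (φ(6),φ(7)) = (3,6) ∈ E(G2) ✓
All 12 edges of G1 map to edges of G2, and |E(G1)| = |E(G2)| = 12, so φ is a bijection on edges as well as vertices. Hence G1 ≅ G2.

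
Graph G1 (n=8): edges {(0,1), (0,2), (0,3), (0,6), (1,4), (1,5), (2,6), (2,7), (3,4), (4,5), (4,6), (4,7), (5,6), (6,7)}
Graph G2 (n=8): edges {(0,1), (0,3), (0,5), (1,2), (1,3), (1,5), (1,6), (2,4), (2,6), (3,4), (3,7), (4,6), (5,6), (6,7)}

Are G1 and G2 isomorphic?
Yes, isomorphic

The graphs are isomorphic.
One valid mapping φ: V(G1) → V(G2): 0→3, 1→4, 2→0, 3→7, 4→6, 5→2, 6→1, 7→5

Verify φ preserves adjacency — for each edge of G1, its image is an edge of G2:
  (0,1) → (φ(0),φ(1)) = (3,4) ∈ E(G2) ✓
  (0,2) → (φ(0),φ(2)) = (0,3) ∈ E(G2) ✓
  (0,3) → (φ(0),φ(3)) = (3,7) ∈ E(G2) ✓
  (0,6) → (φ(0),φ(6)) = (1,3) ∈ E(G2) ✓
  (1,4) → (φ(1),φ(4)) = (4,6) ∈ E(G2) ✓
  (1,5) → (φ(1),φ(5)) = (2,4) ∈ E(G2) ✓
  (2,6) → (φ(2),φ(6)) = (0,1) ∈ E(G2) ✓
  (2,7) → (φ(2),φ(7)) = (0,5) ∈ E(G2) ✓
  (3,4) → (φ(3),φ(4)) = (6,7) ∈ E(G2) ✓
  (4,5) → (φ(4),φ(5)) = (2,6) ∈ E(G2) ✓
  (4,6) → (φ(4),φ(6)) = (1,6) ∈ E(G2) ✓
  (4,7) → (φ(4),φ(7)) = (5,6) ∈ E(G2) ✓
  (5,6) → (φ(5),φ(6)) = (1,2) ∈ E(G2) ✓
  (6,7) → (φ(6),φ(7)) = (1,5) ∈ E(G2) ✓
All 14 edges of G1 map to edges of G2, and |E(G1)| = |E(G2)| = 14, so φ is a bijection on edges as well as vertices. Hence G1 ≅ G2.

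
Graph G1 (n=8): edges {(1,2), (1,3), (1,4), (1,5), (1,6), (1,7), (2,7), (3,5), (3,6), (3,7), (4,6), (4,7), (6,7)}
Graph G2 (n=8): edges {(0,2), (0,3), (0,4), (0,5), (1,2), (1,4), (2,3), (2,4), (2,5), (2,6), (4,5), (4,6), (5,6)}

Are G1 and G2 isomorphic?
Yes, isomorphic

The graphs are isomorphic.
One valid mapping φ: V(G1) → V(G2): 0→7, 1→2, 2→1, 3→0, 4→6, 5→3, 6→5, 7→4

Verify φ preserves adjacency — for each edge of G1, its image is an edge of G2:
  (1,2) → (φ(1),φ(2)) = (1,2) ∈ E(G2) ✓
  (1,3) → (φ(1),φ(3)) = (0,2) ∈ E(G2) ✓
  (1,4) → (φ(1),φ(4)) = (2,6) ∈ E(G2) ✓
  (1,5) → (φ(1),φ(5)) = (2,3) ∈ E(G2) ✓
  (1,6) → (φ(1),φ(6)) = (2,5) ∈ E(G2) ✓
  (1,7) → (φ(1),φ(7)) = (2,4) ∈ E(G2) ✓
  (2,7) → (φ(2),φ(7)) = (1,4) ∈ E(G2) ✓
  (3,5) → (φ(3),φ(5)) = (0,3) ∈ E(G2) ✓
  (3,6) → (φ(3),φ(6)) = (0,5) ∈ E(G2) ✓
  (3,7) → (φ(3),φ(7)) = (0,4) ∈ E(G2) ✓
  (4,6) → (φ(4),φ(6)) = (5,6) ∈ E(G2) ✓
  (4,7) → (φ(4),φ(7)) = (4,6) ∈ E(G2) ✓
  (6,7) → (φ(6),φ(7)) = (4,5) ∈ E(G2) ✓
All 13 edges of G1 map to edges of G2, and |E(G1)| = |E(G2)| = 13, so φ is a bijection on edges as well as vertices. Hence G1 ≅ G2.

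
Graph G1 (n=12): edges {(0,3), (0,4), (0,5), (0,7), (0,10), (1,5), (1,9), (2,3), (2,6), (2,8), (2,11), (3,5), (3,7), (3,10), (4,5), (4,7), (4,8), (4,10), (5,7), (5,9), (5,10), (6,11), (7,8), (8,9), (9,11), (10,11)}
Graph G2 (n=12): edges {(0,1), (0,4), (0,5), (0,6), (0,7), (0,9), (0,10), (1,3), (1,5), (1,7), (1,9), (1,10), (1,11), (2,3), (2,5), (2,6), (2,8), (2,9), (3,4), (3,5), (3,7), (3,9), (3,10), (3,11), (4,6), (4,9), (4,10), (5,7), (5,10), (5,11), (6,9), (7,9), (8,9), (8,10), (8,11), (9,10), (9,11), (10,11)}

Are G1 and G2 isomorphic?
No, not isomorphic

The graphs are NOT isomorphic.

Degrees in G1: deg(0)=5, deg(1)=2, deg(2)=4, deg(3)=5, deg(4)=5, deg(5)=7, deg(6)=2, deg(7)=5, deg(8)=4, deg(9)=4, deg(10)=5, deg(11)=4.
Sorted degree sequence of G1: [7, 5, 5, 5, 5, 5, 4, 4, 4, 4, 2, 2].
Degrees in G2: deg(0)=7, deg(1)=7, deg(2)=5, deg(3)=8, deg(4)=5, deg(5)=7, deg(6)=4, deg(7)=5, deg(8)=4, deg(9)=10, deg(10)=8, deg(11)=6.
Sorted degree sequence of G2: [10, 8, 8, 7, 7, 7, 6, 5, 5, 5, 4, 4].
The (sorted) degree sequence is an isomorphism invariant, so since G1 and G2 have different degree sequences they cannot be isomorphic.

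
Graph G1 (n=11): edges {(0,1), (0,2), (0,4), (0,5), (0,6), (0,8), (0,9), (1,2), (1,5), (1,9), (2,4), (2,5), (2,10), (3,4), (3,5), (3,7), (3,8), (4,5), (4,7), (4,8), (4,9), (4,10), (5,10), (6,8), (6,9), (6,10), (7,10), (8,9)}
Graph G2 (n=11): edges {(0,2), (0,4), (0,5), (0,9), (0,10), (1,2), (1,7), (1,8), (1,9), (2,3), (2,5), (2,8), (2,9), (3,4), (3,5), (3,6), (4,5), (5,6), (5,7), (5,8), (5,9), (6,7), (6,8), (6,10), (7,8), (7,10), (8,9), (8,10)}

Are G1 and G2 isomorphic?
Yes, isomorphic

The graphs are isomorphic.
One valid mapping φ: V(G1) → V(G2): 0→8, 1→1, 2→9, 3→3, 4→5, 5→2, 6→10, 7→4, 8→6, 9→7, 10→0

Verify φ preserves adjacency — for each edge of G1, its image is an edge of G2:
  (0,1) → (φ(0),φ(1)) = (1,8) ∈ E(G2) ✓
  (0,2) → (φ(0),φ(2)) = (8,9) ∈ E(G2) ✓
  (0,4) → (φ(0),φ(4)) = (5,8) ∈ E(G2) ✓
  (0,5) → (φ(0),φ(5)) = (2,8) ∈ E(G2) ✓
  (0,6) → (φ(0),φ(6)) = (8,10) ∈ E(G2) ✓
  (0,8) → (φ(0),φ(8)) = (6,8) ∈ E(G2) ✓
  (0,9) → (φ(0),φ(9)) = (7,8) ∈ E(G2) ✓
  (1,2) → (φ(1),φ(2)) = (1,9) ∈ E(G2) ✓
  (1,5) → (φ(1),φ(5)) = (1,2) ∈ E(G2) ✓
  (1,9) → (φ(1),φ(9)) = (1,7) ∈ E(G2) ✓
  (2,4) → (φ(2),φ(4)) = (5,9) ∈ E(G2) ✓
  (2,5) → (φ(2),φ(5)) = (2,9) ∈ E(G2) ✓
  (2,10) → (φ(2),φ(10)) = (0,9) ∈ E(G2) ✓
  (3,4) → (φ(3),φ(4)) = (3,5) ∈ E(G2) ✓
  (3,5) → (φ(3),φ(5)) = (2,3) ∈ E(G2) ✓
  (3,7) → (φ(3),φ(7)) = (3,4) ∈ E(G2) ✓
  (3,8) → (φ(3),φ(8)) = (3,6) ∈ E(G2) ✓
  (4,5) → (φ(4),φ(5)) = (2,5) ∈ E(G2) ✓
  (4,7) → (φ(4),φ(7)) = (4,5) ∈ E(G2) ✓
  (4,8) → (φ(4),φ(8)) = (5,6) ∈ E(G2) ✓
  (4,9) → (φ(4),φ(9)) = (5,7) ∈ E(G2) ✓
  (4,10) → (φ(4),φ(10)) = (0,5) ∈ E(G2) ✓
  (5,10) → (φ(5),φ(10)) = (0,2) ∈ E(G2) ✓
  (6,8) → (φ(6),φ(8)) = (6,10) ∈ E(G2) ✓
  (6,9) → (φ(6),φ(9)) = (7,10) ∈ E(G2) ✓
  (6,10) → (φ(6),φ(10)) = (0,10) ∈ E(G2) ✓
  (7,10) → (φ(7),φ(10)) = (0,4) ∈ E(G2) ✓
  (8,9) → (φ(8),φ(9)) = (6,7) ∈ E(G2) ✓
All 28 edges of G1 map to edges of G2, and |E(G1)| = |E(G2)| = 28, so φ is a bijection on edges as well as vertices. Hence G1 ≅ G2.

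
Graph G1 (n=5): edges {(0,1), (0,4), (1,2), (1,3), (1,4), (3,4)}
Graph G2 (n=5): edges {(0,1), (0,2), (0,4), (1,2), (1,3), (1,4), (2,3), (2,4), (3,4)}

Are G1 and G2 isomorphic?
No, not isomorphic

The graphs are NOT isomorphic.

Degrees in G1: deg(0)=2, deg(1)=4, deg(2)=1, deg(3)=2, deg(4)=3.
Sorted degree sequence of G1: [4, 3, 2, 2, 1].
Degrees in G2: deg(0)=3, deg(1)=4, deg(2)=4, deg(3)=3, deg(4)=4.
Sorted degree sequence of G2: [4, 4, 4, 3, 3].
The (sorted) degree sequence is an isomorphism invariant, so since G1 and G2 have different degree sequences they cannot be isomorphic.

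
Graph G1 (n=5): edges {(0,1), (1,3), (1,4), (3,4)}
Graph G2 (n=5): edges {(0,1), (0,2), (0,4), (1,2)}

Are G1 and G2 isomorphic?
Yes, isomorphic

The graphs are isomorphic.
One valid mapping φ: V(G1) → V(G2): 0→4, 1→0, 2→3, 3→1, 4→2

Verify φ preserves adjacency — for each edge of G1, its image is an edge of G2:
  (0,1) → (φ(0),φ(1)) = (0,4) ∈ E(G2) ✓
  (1,3) → (φ(1),φ(3)) = (0,1) ∈ E(G2) ✓
  (1,4) → (φ(1),φ(4)) = (0,2) ∈ E(G2) ✓
  (3,4) → (φ(3),φ(4)) = (1,2) ∈ E(G2) ✓
All 4 edges of G1 map to edges of G2, and |E(G1)| = |E(G2)| = 4, so φ is a bijection on edges as well as vertices. Hence G1 ≅ G2.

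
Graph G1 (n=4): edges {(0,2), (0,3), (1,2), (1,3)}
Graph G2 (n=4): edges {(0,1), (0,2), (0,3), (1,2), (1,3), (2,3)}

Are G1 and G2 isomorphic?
No, not isomorphic

The graphs are NOT isomorphic.

Counting edges: G1 has 4 edge(s); G2 has 6 edge(s).
Edge count is an isomorphism invariant (a bijection on vertices induces a bijection on edges), so differing edge counts rule out isomorphism.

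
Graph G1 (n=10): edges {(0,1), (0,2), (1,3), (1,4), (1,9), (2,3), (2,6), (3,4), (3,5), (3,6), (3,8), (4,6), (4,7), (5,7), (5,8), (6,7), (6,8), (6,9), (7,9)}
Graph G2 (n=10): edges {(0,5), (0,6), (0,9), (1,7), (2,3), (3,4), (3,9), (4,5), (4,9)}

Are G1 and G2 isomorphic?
No, not isomorphic

The graphs are NOT isomorphic.

Connected components of G1: 1 component(s) with vertex sets [[0, 1, 2, 3, 4, 5, 6, 7, 8, 9]], sizes [10].
Connected components of G2: 3 component(s) with vertex sets [[8], [1, 7], [0, 2, 3, 4, 5, 6, 9]], sizes [1, 2, 7].
The number of connected components (and the multiset of component sizes) is an isomorphism invariant — an isomorphism maps each component of G1 bijectively onto a component of G2. Since G1 has 1 component(s) and G2 has 3, they cannot be isomorphic.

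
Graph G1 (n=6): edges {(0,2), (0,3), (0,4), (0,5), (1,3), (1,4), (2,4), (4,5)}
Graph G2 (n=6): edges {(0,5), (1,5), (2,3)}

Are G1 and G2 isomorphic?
No, not isomorphic

The graphs are NOT isomorphic.

Connected components of G1: 1 component(s) with vertex sets [[0, 1, 2, 3, 4, 5]], sizes [6].
Connected components of G2: 3 component(s) with vertex sets [[4], [2, 3], [0, 1, 5]], sizes [1, 2, 3].
The number of connected components (and the multiset of component sizes) is an isomorphism invariant — an isomorphism maps each component of G1 bijectively onto a component of G2. Since G1 has 1 component(s) and G2 has 3, they cannot be isomorphic.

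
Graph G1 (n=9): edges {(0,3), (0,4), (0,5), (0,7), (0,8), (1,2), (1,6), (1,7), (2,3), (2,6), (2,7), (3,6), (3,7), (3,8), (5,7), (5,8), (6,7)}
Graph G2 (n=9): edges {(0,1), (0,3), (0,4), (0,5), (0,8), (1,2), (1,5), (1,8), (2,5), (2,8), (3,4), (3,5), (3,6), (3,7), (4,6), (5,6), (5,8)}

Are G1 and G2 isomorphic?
Yes, isomorphic

The graphs are isomorphic.
One valid mapping φ: V(G1) → V(G2): 0→3, 1→2, 2→8, 3→0, 4→7, 5→6, 6→1, 7→5, 8→4

Verify φ preserves adjacency — for each edge of G1, its image is an edge of G2:
  (0,3) → (φ(0),φ(3)) = (0,3) ∈ E(G2) ✓
  (0,4) → (φ(0),φ(4)) = (3,7) ∈ E(G2) ✓
  (0,5) → (φ(0),φ(5)) = (3,6) ∈ E(G2) ✓
  (0,7) → (φ(0),φ(7)) = (3,5) ∈ E(G2) ✓
  (0,8) → (φ(0),φ(8)) = (3,4) ∈ E(G2) ✓
  (1,2) → (φ(1),φ(2)) = (2,8) ∈ E(G2) ✓
  (1,6) → (φ(1),φ(6)) = (1,2) ∈ E(G2) ✓
  (1,7) → (φ(1),φ(7)) = (2,5) ∈ E(G2) ✓
  (2,3) → (φ(2),φ(3)) = (0,8) ∈ E(G2) ✓
  (2,6) → (φ(2),φ(6)) = (1,8) ∈ E(G2) ✓
  (2,7) → (φ(2),φ(7)) = (5,8) ∈ E(G2) ✓
  (3,6) → (φ(3),φ(6)) = (0,1) ∈ E(G2) ✓
  (3,7) → (φ(3),φ(7)) = (0,5) ∈ E(G2) ✓
  (3,8) → (φ(3),φ(8)) = (0,4) ∈ E(G2) ✓
  (5,7) → (φ(5),φ(7)) = (5,6) ∈ E(G2) ✓
  (5,8) → (φ(5),φ(8)) = (4,6) ∈ E(G2) ✓
  (6,7) → (φ(6),φ(7)) = (1,5) ∈ E(G2) ✓
All 17 edges of G1 map to edges of G2, and |E(G1)| = |E(G2)| = 17, so φ is a bijection on edges as well as vertices. Hence G1 ≅ G2.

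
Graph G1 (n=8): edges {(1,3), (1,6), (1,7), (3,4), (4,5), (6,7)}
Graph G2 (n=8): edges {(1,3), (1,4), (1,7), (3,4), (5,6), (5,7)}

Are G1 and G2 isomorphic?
Yes, isomorphic

The graphs are isomorphic.
One valid mapping φ: V(G1) → V(G2): 0→2, 1→1, 2→0, 3→7, 4→5, 5→6, 6→4, 7→3

Verify φ preserves adjacency — for each edge of G1, its image is an edge of G2:
  (1,3) → (φ(1),φ(3)) = (1,7) ∈ E(G2) ✓
  (1,6) → (φ(1),φ(6)) = (1,4) ∈ E(G2) ✓
  (1,7) → (φ(1),φ(7)) = (1,3) ∈ E(G2) ✓
  (3,4) → (φ(3),φ(4)) = (5,7) ∈ E(G2) ✓
  (4,5) → (φ(4),φ(5)) = (5,6) ∈ E(G2) ✓
  (6,7) → (φ(6),φ(7)) = (3,4) ∈ E(G2) ✓
All 6 edges of G1 map to edges of G2, and |E(G1)| = |E(G2)| = 6, so φ is a bijection on edges as well as vertices. Hence G1 ≅ G2.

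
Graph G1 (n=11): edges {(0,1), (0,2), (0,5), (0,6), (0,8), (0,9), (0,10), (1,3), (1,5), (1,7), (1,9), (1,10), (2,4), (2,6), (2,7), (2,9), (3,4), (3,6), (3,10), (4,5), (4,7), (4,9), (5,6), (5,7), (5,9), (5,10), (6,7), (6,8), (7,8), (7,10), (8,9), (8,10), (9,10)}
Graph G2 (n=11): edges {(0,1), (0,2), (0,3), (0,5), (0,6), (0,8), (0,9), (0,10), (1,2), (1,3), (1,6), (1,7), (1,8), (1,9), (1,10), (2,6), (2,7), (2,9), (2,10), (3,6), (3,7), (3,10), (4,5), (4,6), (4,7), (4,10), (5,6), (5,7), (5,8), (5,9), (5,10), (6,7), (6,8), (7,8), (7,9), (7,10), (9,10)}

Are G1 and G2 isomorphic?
No, not isomorphic

The graphs are NOT isomorphic.

Degrees in G1: deg(0)=7, deg(1)=6, deg(2)=5, deg(3)=4, deg(4)=5, deg(5)=7, deg(6)=6, deg(7)=7, deg(8)=5, deg(9)=7, deg(10)=7.
Sorted degree sequence of G1: [7, 7, 7, 7, 7, 6, 6, 5, 5, 5, 4].
Degrees in G2: deg(0)=8, deg(1)=8, deg(2)=6, deg(3)=5, deg(4)=4, deg(5)=7, deg(6)=8, deg(7)=9, deg(8)=5, deg(9)=6, deg(10)=8.
Sorted degree sequence of G2: [9, 8, 8, 8, 8, 7, 6, 6, 5, 5, 4].
The (sorted) degree sequence is an isomorphism invariant, so since G1 and G2 have different degree sequences they cannot be isomorphic.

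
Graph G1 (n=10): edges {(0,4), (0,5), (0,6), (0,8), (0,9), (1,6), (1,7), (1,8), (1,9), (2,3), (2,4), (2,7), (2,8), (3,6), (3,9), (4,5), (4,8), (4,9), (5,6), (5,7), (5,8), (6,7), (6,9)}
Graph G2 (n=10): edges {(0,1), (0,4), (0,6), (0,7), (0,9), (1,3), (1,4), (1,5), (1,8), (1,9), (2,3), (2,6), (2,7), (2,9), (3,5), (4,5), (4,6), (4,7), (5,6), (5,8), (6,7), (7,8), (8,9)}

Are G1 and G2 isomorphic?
Yes, isomorphic

The graphs are isomorphic.
One valid mapping φ: V(G1) → V(G2): 0→4, 1→8, 2→2, 3→3, 4→6, 5→0, 6→1, 7→9, 8→7, 9→5

Verify φ preserves adjacency — for each edge of G1, its image is an edge of G2:
  (0,4) → (φ(0),φ(4)) = (4,6) ∈ E(G2) ✓
  (0,5) → (φ(0),φ(5)) = (0,4) ∈ E(G2) ✓
  (0,6) → (φ(0),φ(6)) = (1,4) ∈ E(G2) ✓
  (0,8) → (φ(0),φ(8)) = (4,7) ∈ E(G2) ✓
  (0,9) → (φ(0),φ(9)) = (4,5) ∈ E(G2) ✓
  (1,6) → (φ(1),φ(6)) = (1,8) ∈ E(G2) ✓
  (1,7) → (φ(1),φ(7)) = (8,9) ∈ E(G2) ✓
  (1,8) → (φ(1),φ(8)) = (7,8) ∈ E(G2) ✓
  (1,9) → (φ(1),φ(9)) = (5,8) ∈ E(G2) ✓
  (2,3) → (φ(2),φ(3)) = (2,3) ∈ E(G2) ✓
  (2,4) → (φ(2),φ(4)) = (2,6) ∈ E(G2) ✓
  (2,7) → (φ(2),φ(7)) = (2,9) ∈ E(G2) ✓
  (2,8) → (φ(2),φ(8)) = (2,7) ∈ E(G2) ✓
  (3,6) → (φ(3),φ(6)) = (1,3) ∈ E(G2) ✓
  (3,9) → (φ(3),φ(9)) = (3,5) ∈ E(G2) ✓
  (4,5) → (φ(4),φ(5)) = (0,6) ∈ E(G2) ✓
  (4,8) → (φ(4),φ(8)) = (6,7) ∈ E(G2) ✓
  (4,9) → (φ(4),φ(9)) = (5,6) ∈ E(G2) ✓
  (5,6) → (φ(5),φ(6)) = (0,1) ∈ E(G2) ✓
  (5,7) → (φ(5),φ(7)) = (0,9) ∈ E(G2) ✓
  (5,8) → (φ(5),φ(8)) = (0,7) ∈ E(G2) ✓
  (6,7) → (φ(6),φ(7)) = (1,9) ∈ E(G2) ✓
  (6,9) → (φ(6),φ(9)) = (1,5) ∈ E(G2) ✓
All 23 edges of G1 map to edges of G2, and |E(G1)| = |E(G2)| = 23, so φ is a bijection on edges as well as vertices. Hence G1 ≅ G2.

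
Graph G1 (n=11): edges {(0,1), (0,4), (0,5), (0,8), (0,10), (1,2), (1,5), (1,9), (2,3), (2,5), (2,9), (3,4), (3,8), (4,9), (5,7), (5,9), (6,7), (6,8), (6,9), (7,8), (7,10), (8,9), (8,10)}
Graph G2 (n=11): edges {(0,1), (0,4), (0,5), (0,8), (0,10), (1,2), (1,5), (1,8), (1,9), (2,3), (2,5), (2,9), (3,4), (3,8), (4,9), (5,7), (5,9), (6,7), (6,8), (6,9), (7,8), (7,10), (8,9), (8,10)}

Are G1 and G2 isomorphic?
No, not isomorphic

The graphs are NOT isomorphic.

Counting edges: G1 has 23 edge(s); G2 has 24 edge(s).
Edge count is an isomorphism invariant (a bijection on vertices induces a bijection on edges), so differing edge counts rule out isomorphism.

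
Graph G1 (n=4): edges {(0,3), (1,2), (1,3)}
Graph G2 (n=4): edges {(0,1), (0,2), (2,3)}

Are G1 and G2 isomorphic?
Yes, isomorphic

The graphs are isomorphic.
One valid mapping φ: V(G1) → V(G2): 0→1, 1→2, 2→3, 3→0

Verify φ preserves adjacency — for each edge of G1, its image is an edge of G2:
  (0,3) → (φ(0),φ(3)) = (0,1) ∈ E(G2) ✓
  (1,2) → (φ(1),φ(2)) = (2,3) ∈ E(G2) ✓
  (1,3) → (φ(1),φ(3)) = (0,2) ∈ E(G2) ✓
All 3 edges of G1 map to edges of G2, and |E(G1)| = |E(G2)| = 3, so φ is a bijection on edges as well as vertices. Hence G1 ≅ G2.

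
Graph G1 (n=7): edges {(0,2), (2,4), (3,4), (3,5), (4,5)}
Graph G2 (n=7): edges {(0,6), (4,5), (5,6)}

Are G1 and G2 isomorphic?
No, not isomorphic

The graphs are NOT isomorphic.

Connected components of G1: 3 component(s) with vertex sets [[1], [6], [0, 2, 3, 4, 5]], sizes [1, 1, 5].
Connected components of G2: 4 component(s) with vertex sets [[1], [2], [3], [0, 4, 5, 6]], sizes [1, 1, 1, 4].
The number of connected components (and the multiset of component sizes) is an isomorphism invariant — an isomorphism maps each component of G1 bijectively onto a component of G2. Since G1 has 3 component(s) and G2 has 4, they cannot be isomorphic.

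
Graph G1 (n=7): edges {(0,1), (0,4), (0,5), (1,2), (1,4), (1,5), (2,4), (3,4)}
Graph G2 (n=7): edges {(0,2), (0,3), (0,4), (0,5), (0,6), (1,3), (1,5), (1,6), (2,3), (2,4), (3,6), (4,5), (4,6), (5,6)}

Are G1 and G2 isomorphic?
No, not isomorphic

The graphs are NOT isomorphic.

Connected components of G1: 2 component(s) with vertex sets [[6], [0, 1, 2, 3, 4, 5]], sizes [1, 6].
Connected components of G2: 1 component(s) with vertex sets [[0, 1, 2, 3, 4, 5, 6]], sizes [7].
The number of connected components (and the multiset of component sizes) is an isomorphism invariant — an isomorphism maps each component of G1 bijectively onto a component of G2. Since G1 has 2 component(s) and G2 has 1, they cannot be isomorphic.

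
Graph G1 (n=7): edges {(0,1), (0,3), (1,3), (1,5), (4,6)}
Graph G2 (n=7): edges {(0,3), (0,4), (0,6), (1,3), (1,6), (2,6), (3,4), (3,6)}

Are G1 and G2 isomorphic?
No, not isomorphic

The graphs are NOT isomorphic.

Connected components of G1: 3 component(s) with vertex sets [[2], [4, 6], [0, 1, 3, 5]], sizes [1, 2, 4].
Connected components of G2: 2 component(s) with vertex sets [[5], [0, 1, 2, 3, 4, 6]], sizes [1, 6].
The number of connected components (and the multiset of component sizes) is an isomorphism invariant — an isomorphism maps each component of G1 bijectively onto a component of G2. Since G1 has 3 component(s) and G2 has 2, they cannot be isomorphic.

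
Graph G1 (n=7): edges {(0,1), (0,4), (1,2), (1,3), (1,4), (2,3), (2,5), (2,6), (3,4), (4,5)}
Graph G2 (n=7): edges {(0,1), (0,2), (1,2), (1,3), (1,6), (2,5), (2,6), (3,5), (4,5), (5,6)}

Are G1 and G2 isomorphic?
Yes, isomorphic

The graphs are isomorphic.
One valid mapping φ: V(G1) → V(G2): 0→0, 1→2, 2→5, 3→6, 4→1, 5→3, 6→4

Verify φ preserves adjacency — for each edge of G1, its image is an edge of G2:
  (0,1) → (φ(0),φ(1)) = (0,2) ∈ E(G2) ✓
  (0,4) → (φ(0),φ(4)) = (0,1) ∈ E(G2) ✓
  (1,2) → (φ(1),φ(2)) = (2,5) ∈ E(G2) ✓
  (1,3) → (φ(1),φ(3)) = (2,6) ∈ E(G2) ✓
  (1,4) → (φ(1),φ(4)) = (1,2) ∈ E(G2) ✓
  (2,3) → (φ(2),φ(3)) = (5,6) ∈ E(G2) ✓
  (2,5) → (φ(2),φ(5)) = (3,5) ∈ E(G2) ✓
  (2,6) → (φ(2),φ(6)) = (4,5) ∈ E(G2) ✓
  (3,4) → (φ(3),φ(4)) = (1,6) ∈ E(G2) ✓
  (4,5) → (φ(4),φ(5)) = (1,3) ∈ E(G2) ✓
All 10 edges of G1 map to edges of G2, and |E(G1)| = |E(G2)| = 10, so φ is a bijection on edges as well as vertices. Hence G1 ≅ G2.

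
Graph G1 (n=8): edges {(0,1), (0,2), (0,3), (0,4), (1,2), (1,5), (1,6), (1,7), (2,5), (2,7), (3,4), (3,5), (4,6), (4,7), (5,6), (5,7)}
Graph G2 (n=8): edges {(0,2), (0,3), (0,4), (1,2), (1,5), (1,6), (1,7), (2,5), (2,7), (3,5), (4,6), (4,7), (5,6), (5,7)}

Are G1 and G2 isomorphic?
No, not isomorphic

The graphs are NOT isomorphic.

Counting edges: G1 has 16 edge(s); G2 has 14 edge(s).
Edge count is an isomorphism invariant (a bijection on vertices induces a bijection on edges), so differing edge counts rule out isomorphism.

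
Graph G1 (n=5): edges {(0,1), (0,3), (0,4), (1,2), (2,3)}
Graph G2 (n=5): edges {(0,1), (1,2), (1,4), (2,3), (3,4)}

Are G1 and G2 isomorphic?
Yes, isomorphic

The graphs are isomorphic.
One valid mapping φ: V(G1) → V(G2): 0→1, 1→4, 2→3, 3→2, 4→0

Verify φ preserves adjacency — for each edge of G1, its image is an edge of G2:
  (0,1) → (φ(0),φ(1)) = (1,4) ∈ E(G2) ✓
  (0,3) → (φ(0),φ(3)) = (1,2) ∈ E(G2) ✓
  (0,4) → (φ(0),φ(4)) = (0,1) ∈ E(G2) ✓
  (1,2) → (φ(1),φ(2)) = (3,4) ∈ E(G2) ✓
  (2,3) → (φ(2),φ(3)) = (2,3) ∈ E(G2) ✓
All 5 edges of G1 map to edges of G2, and |E(G1)| = |E(G2)| = 5, so φ is a bijection on edges as well as vertices. Hence G1 ≅ G2.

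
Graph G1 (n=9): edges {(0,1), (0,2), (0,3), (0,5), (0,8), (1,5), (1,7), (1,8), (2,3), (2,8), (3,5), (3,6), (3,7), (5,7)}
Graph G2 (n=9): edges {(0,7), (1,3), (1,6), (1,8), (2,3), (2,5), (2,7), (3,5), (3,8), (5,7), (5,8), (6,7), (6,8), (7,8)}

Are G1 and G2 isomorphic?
Yes, isomorphic

The graphs are isomorphic.
One valid mapping φ: V(G1) → V(G2): 0→8, 1→3, 2→6, 3→7, 4→4, 5→5, 6→0, 7→2, 8→1

Verify φ preserves adjacency — for each edge of G1, its image is an edge of G2:
  (0,1) → (φ(0),φ(1)) = (3,8) ∈ E(G2) ✓
  (0,2) → (φ(0),φ(2)) = (6,8) ∈ E(G2) ✓
  (0,3) → (φ(0),φ(3)) = (7,8) ∈ E(G2) ✓
  (0,5) → (φ(0),φ(5)) = (5,8) ∈ E(G2) ✓
  (0,8) → (φ(0),φ(8)) = (1,8) ∈ E(G2) ✓
  (1,5) → (φ(1),φ(5)) = (3,5) ∈ E(G2) ✓
  (1,7) → (φ(1),φ(7)) = (2,3) ∈ E(G2) ✓
  (1,8) → (φ(1),φ(8)) = (1,3) ∈ E(G2) ✓
  (2,3) → (φ(2),φ(3)) = (6,7) ∈ E(G2) ✓
  (2,8) → (φ(2),φ(8)) = (1,6) ∈ E(G2) ✓
  (3,5) → (φ(3),φ(5)) = (5,7) ∈ E(G2) ✓
  (3,6) → (φ(3),φ(6)) = (0,7) ∈ E(G2) ✓
  (3,7) → (φ(3),φ(7)) = (2,7) ∈ E(G2) ✓
  (5,7) → (φ(5),φ(7)) = (2,5) ∈ E(G2) ✓
All 14 edges of G1 map to edges of G2, and |E(G1)| = |E(G2)| = 14, so φ is a bijection on edges as well as vertices. Hence G1 ≅ G2.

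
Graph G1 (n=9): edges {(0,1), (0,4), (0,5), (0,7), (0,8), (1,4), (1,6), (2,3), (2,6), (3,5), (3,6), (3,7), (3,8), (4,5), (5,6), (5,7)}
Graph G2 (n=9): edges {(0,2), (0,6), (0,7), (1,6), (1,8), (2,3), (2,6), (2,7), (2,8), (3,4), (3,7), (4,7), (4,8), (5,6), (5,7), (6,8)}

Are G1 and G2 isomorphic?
Yes, isomorphic

The graphs are isomorphic.
One valid mapping φ: V(G1) → V(G2): 0→7, 1→4, 2→1, 3→6, 4→3, 5→2, 6→8, 7→0, 8→5

Verify φ preserves adjacency — for each edge of G1, its image is an edge of G2:
  (0,1) → (φ(0),φ(1)) = (4,7) ∈ E(G2) ✓
  (0,4) → (φ(0),φ(4)) = (3,7) ∈ E(G2) ✓
  (0,5) → (φ(0),φ(5)) = (2,7) ∈ E(G2) ✓
  (0,7) → (φ(0),φ(7)) = (0,7) ∈ E(G2) ✓
  (0,8) → (φ(0),φ(8)) = (5,7) ∈ E(G2) ✓
  (1,4) → (φ(1),φ(4)) = (3,4) ∈ E(G2) ✓
  (1,6) → (φ(1),φ(6)) = (4,8) ∈ E(G2) ✓
  (2,3) → (φ(2),φ(3)) = (1,6) ∈ E(G2) ✓
  (2,6) → (φ(2),φ(6)) = (1,8) ∈ E(G2) ✓
  (3,5) → (φ(3),φ(5)) = (2,6) ∈ E(G2) ✓
  (3,6) → (φ(3),φ(6)) = (6,8) ∈ E(G2) ✓
  (3,7) → (φ(3),φ(7)) = (0,6) ∈ E(G2) ✓
  (3,8) → (φ(3),φ(8)) = (5,6) ∈ E(G2) ✓
  (4,5) → (φ(4),φ(5)) = (2,3) ∈ E(G2) ✓
  (5,6) → (φ(5),φ(6)) = (2,8) ∈ E(G2) ✓
  (5,7) → (φ(5),φ(7)) = (0,2) ∈ E(G2) ✓
All 16 edges of G1 map to edges of G2, and |E(G1)| = |E(G2)| = 16, so φ is a bijection on edges as well as vertices. Hence G1 ≅ G2.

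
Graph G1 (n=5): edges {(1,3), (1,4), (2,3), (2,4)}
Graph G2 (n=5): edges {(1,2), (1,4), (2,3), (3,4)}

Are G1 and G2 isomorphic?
Yes, isomorphic

The graphs are isomorphic.
One valid mapping φ: V(G1) → V(G2): 0→0, 1→3, 2→1, 3→4, 4→2

Verify φ preserves adjacency — for each edge of G1, its image is an edge of G2:
  (1,3) → (φ(1),φ(3)) = (3,4) ∈ E(G2) ✓
  (1,4) → (φ(1),φ(4)) = (2,3) ∈ E(G2) ✓
  (2,3) → (φ(2),φ(3)) = (1,4) ∈ E(G2) ✓
  (2,4) → (φ(2),φ(4)) = (1,2) ∈ E(G2) ✓
All 4 edges of G1 map to edges of G2, and |E(G1)| = |E(G2)| = 4, so φ is a bijection on edges as well as vertices. Hence G1 ≅ G2.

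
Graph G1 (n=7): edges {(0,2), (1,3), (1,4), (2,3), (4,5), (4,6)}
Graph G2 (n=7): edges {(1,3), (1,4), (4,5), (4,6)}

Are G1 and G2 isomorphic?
No, not isomorphic

The graphs are NOT isomorphic.

Counting edges: G1 has 6 edge(s); G2 has 4 edge(s).
Edge count is an isomorphism invariant (a bijection on vertices induces a bijection on edges), so differing edge counts rule out isomorphism.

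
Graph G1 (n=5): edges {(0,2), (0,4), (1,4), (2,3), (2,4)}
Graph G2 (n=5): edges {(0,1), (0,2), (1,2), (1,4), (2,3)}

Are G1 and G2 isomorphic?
Yes, isomorphic

The graphs are isomorphic.
One valid mapping φ: V(G1) → V(G2): 0→0, 1→4, 2→2, 3→3, 4→1

Verify φ preserves adjacency — for each edge of G1, its image is an edge of G2:
  (0,2) → (φ(0),φ(2)) = (0,2) ∈ E(G2) ✓
  (0,4) → (φ(0),φ(4)) = (0,1) ∈ E(G2) ✓
  (1,4) → (φ(1),φ(4)) = (1,4) ∈ E(G2) ✓
  (2,3) → (φ(2),φ(3)) = (2,3) ∈ E(G2) ✓
  (2,4) → (φ(2),φ(4)) = (1,2) ∈ E(G2) ✓
All 5 edges of G1 map to edges of G2, and |E(G1)| = |E(G2)| = 5, so φ is a bijection on edges as well as vertices. Hence G1 ≅ G2.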